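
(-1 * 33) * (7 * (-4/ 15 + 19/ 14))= -2519/ 10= -251.90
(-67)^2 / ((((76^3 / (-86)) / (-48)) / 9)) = 5211729 / 13718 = 379.92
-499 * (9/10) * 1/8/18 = -499/160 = -3.12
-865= -865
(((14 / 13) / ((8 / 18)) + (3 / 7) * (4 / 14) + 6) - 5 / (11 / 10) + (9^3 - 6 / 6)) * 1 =10258249 / 14014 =732.00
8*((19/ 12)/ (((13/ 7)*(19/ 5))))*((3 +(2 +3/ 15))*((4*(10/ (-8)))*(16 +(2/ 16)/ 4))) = -5985/ 8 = -748.12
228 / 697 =0.33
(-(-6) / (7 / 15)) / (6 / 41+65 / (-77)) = -40590 / 2203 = -18.42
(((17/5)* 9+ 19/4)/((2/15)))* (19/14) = 5757/16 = 359.81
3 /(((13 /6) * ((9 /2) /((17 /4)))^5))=1419857 /1364688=1.04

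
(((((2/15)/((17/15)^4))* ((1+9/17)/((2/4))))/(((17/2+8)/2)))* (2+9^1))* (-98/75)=-611520/1419857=-0.43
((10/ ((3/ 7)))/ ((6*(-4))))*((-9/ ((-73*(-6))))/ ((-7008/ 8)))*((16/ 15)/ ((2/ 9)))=-7/ 63948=-0.00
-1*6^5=-7776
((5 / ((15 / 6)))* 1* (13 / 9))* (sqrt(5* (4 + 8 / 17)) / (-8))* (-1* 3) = 13* sqrt(1615) / 102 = 5.12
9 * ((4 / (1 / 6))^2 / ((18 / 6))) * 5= 8640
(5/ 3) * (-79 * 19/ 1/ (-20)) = 1501/ 12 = 125.08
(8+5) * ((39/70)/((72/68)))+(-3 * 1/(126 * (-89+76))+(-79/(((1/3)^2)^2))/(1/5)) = -8316921/260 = -31988.16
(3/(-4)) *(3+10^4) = -30009/4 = -7502.25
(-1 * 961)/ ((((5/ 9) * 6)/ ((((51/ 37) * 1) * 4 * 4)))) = -1176264/ 185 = -6358.18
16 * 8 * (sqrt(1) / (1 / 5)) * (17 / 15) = 2176 / 3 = 725.33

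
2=2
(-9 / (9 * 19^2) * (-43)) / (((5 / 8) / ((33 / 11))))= 1032 / 1805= 0.57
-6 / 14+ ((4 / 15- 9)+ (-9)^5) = -6201107 / 105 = -59058.16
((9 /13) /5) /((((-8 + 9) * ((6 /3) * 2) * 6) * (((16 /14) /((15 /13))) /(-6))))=-189 /5408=-0.03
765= 765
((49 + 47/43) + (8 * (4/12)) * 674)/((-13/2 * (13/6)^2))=-5719632/94471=-60.54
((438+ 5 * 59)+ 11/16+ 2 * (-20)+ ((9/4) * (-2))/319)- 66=3203645/5104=627.67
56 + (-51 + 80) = 85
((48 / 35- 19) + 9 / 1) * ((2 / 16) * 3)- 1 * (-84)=11307 / 140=80.76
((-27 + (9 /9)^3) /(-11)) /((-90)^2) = 13 /44550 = 0.00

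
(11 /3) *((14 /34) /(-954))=-77 /48654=-0.00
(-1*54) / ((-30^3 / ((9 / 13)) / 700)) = 63 / 65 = 0.97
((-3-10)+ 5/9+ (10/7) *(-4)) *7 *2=-2288/9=-254.22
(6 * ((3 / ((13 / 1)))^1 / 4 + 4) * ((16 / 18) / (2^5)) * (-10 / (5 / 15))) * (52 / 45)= -211 / 9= -23.44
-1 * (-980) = 980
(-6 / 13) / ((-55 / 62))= 372 / 715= 0.52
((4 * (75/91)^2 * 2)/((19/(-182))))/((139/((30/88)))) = -337500/2643641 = -0.13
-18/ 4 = -9/ 2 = -4.50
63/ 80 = 0.79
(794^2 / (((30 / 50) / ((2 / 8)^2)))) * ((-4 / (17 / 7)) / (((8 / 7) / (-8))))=757141.27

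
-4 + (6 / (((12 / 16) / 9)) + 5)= 73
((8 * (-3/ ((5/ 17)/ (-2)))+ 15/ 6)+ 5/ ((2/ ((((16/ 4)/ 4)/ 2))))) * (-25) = -16695/ 4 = -4173.75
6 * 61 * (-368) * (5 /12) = -56120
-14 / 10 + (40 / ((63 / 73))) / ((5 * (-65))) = -6317 / 4095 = -1.54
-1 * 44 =-44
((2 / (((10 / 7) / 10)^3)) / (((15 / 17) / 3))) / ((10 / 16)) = 93296 / 25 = 3731.84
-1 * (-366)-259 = 107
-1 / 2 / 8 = -1 / 16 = -0.06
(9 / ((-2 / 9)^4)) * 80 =295245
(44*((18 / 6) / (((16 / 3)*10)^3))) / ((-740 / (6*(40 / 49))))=-0.00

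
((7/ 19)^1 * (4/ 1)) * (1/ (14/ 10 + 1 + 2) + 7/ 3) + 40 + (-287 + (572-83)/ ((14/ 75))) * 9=184667695/ 8778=21037.56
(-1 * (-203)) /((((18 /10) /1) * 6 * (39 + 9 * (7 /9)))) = 1015 /2484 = 0.41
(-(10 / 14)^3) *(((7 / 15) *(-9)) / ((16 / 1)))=75 / 784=0.10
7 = 7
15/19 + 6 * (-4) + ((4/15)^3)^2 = -5023187801/216421875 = -23.21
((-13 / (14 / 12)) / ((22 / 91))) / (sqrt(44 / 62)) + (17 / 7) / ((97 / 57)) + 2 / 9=10079 / 6111 - 507 * sqrt(682) / 242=-53.06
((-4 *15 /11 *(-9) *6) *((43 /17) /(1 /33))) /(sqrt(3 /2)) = 139320 *sqrt(6) /17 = 20074.29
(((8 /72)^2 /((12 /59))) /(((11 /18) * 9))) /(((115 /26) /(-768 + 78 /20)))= -1.91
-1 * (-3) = 3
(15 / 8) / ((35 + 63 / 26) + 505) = 0.00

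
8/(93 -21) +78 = 703/9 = 78.11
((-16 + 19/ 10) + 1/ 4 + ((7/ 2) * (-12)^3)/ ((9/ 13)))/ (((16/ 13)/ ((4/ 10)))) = -2274961/ 800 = -2843.70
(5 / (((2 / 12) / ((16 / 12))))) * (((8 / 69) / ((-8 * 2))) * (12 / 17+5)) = -1940 / 1173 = -1.65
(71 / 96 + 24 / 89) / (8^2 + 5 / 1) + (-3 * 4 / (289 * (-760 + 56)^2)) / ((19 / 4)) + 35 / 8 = 13755130788515 / 3133553626368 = 4.39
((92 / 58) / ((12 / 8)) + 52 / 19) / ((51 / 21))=43904 / 28101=1.56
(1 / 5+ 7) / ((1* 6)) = 6 / 5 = 1.20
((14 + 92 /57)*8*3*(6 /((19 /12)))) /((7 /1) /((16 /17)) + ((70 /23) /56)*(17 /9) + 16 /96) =339572736 /1842905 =184.26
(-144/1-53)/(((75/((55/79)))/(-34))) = 73678/1185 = 62.18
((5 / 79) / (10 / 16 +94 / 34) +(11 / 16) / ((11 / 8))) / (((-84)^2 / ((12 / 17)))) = 257 / 4952984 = 0.00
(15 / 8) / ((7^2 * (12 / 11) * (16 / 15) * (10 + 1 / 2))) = 275 / 87808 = 0.00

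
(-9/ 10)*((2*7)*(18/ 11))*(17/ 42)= -459/ 55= -8.35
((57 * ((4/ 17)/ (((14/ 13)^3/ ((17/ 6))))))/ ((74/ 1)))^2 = 1742478049/ 10307934784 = 0.17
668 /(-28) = -167 /7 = -23.86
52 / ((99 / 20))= 1040 / 99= 10.51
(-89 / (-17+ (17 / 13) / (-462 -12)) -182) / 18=-9259952 / 942939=-9.82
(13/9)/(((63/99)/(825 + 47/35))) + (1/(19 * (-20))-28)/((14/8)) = 77910691/41895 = 1859.67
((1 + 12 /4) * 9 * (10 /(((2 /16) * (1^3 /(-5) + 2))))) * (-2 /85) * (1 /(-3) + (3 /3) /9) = 8.37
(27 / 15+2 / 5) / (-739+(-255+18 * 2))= -11 / 4790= -0.00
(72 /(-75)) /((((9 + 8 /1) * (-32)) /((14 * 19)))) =399 /850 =0.47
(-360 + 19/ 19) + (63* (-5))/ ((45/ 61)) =-786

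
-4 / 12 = -1 / 3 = -0.33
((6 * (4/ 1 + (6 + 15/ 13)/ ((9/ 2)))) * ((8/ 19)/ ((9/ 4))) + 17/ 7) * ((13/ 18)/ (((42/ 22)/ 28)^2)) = 131120440/ 96957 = 1352.36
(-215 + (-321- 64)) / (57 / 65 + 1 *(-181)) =9750 / 2927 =3.33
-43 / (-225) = 43 / 225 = 0.19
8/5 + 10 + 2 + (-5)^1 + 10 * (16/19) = 1617/95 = 17.02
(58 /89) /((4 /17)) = 493 /178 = 2.77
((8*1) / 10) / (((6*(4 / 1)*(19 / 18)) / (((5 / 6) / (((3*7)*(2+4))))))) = 1 / 4788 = 0.00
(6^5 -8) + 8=7776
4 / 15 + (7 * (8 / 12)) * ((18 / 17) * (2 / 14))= 248 / 255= 0.97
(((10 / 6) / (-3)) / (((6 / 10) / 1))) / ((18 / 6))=-25 / 81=-0.31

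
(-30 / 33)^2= 100 / 121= 0.83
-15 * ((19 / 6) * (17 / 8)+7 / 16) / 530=-43 / 212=-0.20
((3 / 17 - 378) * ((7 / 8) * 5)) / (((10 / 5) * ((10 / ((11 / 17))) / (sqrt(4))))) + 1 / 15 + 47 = -4154021 / 69360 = -59.89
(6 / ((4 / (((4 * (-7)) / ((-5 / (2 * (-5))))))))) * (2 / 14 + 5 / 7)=-72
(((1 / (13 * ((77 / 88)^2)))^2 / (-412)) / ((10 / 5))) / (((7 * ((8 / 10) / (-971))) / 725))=450544000 / 292559449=1.54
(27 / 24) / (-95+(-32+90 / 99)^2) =1089 / 843752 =0.00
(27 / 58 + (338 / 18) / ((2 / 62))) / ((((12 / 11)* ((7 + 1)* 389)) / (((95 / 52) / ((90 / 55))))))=3495686975 / 18245979648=0.19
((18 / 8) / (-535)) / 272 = -9 / 582080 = -0.00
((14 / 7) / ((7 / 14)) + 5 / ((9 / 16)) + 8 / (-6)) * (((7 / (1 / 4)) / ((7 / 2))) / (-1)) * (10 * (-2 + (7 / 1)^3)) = -2837120 / 9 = -315235.56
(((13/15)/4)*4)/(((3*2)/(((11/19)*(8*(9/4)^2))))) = 1287/380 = 3.39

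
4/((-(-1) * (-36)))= -1/9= -0.11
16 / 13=1.23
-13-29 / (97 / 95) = -4016 / 97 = -41.40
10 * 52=520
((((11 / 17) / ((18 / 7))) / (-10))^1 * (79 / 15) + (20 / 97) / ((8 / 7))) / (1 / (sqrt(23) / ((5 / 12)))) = 213199 * sqrt(23) / 1855125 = 0.55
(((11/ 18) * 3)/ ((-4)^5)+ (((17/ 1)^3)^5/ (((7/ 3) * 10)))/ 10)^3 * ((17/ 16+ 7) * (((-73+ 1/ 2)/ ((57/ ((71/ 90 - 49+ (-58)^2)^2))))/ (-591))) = 254837942148387981849334330586256744615232636034249830671693273251474857605363893/ 723558819991262330880000000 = 352200726613304769420549600000000000000000000000000000.00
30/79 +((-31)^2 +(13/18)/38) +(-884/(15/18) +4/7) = -186912883/1891260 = -98.83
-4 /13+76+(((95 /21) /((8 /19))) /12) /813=1612807337 /21307104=75.69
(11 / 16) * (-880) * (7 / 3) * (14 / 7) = -8470 / 3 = -2823.33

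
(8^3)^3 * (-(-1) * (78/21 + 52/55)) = 240786604032/385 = 625419750.73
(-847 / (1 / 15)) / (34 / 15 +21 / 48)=-277200 / 59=-4698.31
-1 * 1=-1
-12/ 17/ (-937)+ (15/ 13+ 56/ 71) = 1.94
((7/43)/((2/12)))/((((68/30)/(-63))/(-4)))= 79380/731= 108.59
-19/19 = -1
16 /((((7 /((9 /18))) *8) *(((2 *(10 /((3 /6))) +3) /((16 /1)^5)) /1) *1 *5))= 1048576 /1505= 696.73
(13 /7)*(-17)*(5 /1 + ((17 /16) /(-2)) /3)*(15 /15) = -102323 /672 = -152.27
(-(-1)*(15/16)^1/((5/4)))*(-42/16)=-63/32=-1.97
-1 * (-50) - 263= -213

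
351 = 351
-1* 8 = -8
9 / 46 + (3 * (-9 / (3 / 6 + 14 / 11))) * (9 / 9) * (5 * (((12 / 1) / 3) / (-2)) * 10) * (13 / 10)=91089 / 46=1980.20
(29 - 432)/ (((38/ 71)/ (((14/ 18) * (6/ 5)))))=-702.78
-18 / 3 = -6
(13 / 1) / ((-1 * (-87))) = 0.15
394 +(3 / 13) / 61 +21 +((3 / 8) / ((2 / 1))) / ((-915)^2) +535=55145439613 / 58047600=950.00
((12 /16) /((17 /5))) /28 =15 /1904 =0.01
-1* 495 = -495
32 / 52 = 8 / 13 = 0.62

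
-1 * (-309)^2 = -95481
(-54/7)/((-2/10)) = 270/7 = 38.57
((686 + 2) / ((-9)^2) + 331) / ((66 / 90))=462.95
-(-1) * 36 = 36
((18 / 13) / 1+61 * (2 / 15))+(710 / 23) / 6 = 21921 / 1495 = 14.66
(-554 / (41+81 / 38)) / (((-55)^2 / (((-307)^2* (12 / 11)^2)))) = -285714712512 / 599914975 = -476.26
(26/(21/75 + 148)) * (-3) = -1950/3707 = -0.53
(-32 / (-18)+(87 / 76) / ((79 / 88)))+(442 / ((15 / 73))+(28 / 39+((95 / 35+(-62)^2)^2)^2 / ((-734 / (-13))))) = 6001112830158145294933321 / 1547479050390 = 3877992938673.86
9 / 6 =3 / 2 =1.50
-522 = -522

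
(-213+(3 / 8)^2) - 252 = -29751 / 64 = -464.86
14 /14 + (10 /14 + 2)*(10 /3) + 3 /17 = 3650 /357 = 10.22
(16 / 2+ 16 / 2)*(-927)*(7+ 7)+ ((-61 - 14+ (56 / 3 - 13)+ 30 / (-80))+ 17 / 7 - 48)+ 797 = -34770335 / 168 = -206966.28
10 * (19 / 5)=38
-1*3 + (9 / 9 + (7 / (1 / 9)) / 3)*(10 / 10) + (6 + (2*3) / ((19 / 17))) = 577 / 19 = 30.37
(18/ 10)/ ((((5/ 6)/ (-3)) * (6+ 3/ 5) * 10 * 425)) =-27/ 116875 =-0.00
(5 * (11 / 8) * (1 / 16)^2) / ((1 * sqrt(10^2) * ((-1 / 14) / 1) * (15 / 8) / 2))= -77 / 1920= -0.04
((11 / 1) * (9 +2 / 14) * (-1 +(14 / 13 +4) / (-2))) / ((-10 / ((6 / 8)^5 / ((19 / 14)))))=61479 / 9880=6.22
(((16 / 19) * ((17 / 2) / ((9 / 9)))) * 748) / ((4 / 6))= 152592 / 19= 8031.16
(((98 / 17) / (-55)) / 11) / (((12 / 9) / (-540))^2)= -3214890 / 2057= -1562.90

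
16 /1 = 16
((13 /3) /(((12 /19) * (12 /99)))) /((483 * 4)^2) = 2717 /179165952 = 0.00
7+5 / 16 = 117 / 16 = 7.31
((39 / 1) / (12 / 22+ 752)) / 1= 429 / 8278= 0.05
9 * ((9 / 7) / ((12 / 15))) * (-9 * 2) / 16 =-3645 / 224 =-16.27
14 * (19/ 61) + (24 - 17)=693/ 61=11.36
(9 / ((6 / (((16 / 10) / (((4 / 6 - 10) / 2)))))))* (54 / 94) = -486 / 1645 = -0.30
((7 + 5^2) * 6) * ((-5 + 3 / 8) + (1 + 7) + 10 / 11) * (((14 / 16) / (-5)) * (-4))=31668 / 55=575.78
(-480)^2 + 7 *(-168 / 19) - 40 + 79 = 4377165 / 19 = 230377.11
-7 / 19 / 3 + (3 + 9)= 677 / 57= 11.88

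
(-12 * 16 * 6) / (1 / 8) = -9216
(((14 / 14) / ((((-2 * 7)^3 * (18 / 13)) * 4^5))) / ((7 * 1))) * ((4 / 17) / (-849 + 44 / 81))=117 / 11489887539200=0.00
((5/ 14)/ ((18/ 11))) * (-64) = -880/ 63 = -13.97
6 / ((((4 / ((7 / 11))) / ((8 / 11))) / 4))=336 / 121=2.78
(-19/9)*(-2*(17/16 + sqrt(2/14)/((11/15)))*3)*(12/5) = 456*sqrt(7)/77 + 323/10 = 47.97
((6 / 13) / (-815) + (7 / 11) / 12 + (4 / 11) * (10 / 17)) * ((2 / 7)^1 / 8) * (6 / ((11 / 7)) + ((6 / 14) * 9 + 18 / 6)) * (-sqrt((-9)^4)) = -70276646277 / 8543214680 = -8.23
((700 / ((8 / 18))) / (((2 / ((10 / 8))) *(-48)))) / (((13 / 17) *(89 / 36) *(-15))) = 26775 / 37024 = 0.72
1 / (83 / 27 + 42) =27 / 1217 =0.02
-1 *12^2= -144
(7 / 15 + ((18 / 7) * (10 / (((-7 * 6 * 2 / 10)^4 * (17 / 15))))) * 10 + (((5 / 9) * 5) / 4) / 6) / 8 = 193779751 / 2468612160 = 0.08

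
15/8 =1.88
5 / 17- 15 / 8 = -215 / 136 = -1.58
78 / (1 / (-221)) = -17238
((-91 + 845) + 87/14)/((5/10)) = 10643/7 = 1520.43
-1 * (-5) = 5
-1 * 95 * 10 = -950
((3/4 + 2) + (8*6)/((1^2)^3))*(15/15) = 203/4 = 50.75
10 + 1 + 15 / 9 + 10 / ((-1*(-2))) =53 / 3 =17.67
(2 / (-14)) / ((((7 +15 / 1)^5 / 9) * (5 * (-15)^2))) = -1 / 4509428000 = -0.00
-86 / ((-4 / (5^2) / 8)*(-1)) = -4300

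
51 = 51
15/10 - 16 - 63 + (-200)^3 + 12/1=-16000131/2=-8000065.50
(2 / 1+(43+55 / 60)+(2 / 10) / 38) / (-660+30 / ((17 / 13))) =-0.07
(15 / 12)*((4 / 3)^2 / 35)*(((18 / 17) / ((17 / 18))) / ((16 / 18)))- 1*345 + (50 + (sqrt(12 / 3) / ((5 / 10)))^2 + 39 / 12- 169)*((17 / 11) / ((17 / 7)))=-36352251 / 89012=-408.40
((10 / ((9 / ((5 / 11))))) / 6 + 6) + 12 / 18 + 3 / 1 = 2896 / 297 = 9.75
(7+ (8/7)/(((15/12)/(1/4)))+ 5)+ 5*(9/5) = 21.23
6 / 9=2 / 3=0.67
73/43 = 1.70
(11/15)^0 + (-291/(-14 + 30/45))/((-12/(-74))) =10847/80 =135.59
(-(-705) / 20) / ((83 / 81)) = 11421 / 332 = 34.40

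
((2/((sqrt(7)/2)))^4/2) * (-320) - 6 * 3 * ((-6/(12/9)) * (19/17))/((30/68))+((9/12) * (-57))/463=-286224047/453740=-630.81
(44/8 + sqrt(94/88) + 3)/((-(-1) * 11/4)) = 2 * sqrt(517)/121 + 34/11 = 3.47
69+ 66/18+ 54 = 126.67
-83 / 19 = -4.37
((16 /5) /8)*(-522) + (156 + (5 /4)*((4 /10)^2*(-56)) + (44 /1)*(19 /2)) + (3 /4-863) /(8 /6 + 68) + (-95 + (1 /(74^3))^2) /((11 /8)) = 6398077540057543 /23481528095168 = 272.47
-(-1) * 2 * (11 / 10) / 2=11 / 10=1.10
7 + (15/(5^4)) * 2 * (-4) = 851/125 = 6.81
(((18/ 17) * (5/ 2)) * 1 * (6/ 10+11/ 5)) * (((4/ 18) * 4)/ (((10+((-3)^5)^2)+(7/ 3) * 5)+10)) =168/ 1506557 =0.00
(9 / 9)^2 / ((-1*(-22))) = 1 / 22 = 0.05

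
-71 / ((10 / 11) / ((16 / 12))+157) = -1562 / 3469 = -0.45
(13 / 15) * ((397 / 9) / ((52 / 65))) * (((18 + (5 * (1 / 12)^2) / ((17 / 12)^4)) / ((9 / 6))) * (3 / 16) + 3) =3017982487 / 12027024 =250.93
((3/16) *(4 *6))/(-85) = -9/170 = -0.05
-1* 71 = -71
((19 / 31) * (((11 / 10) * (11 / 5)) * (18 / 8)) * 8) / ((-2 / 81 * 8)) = -1675971 / 12400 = -135.16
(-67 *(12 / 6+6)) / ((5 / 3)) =-1608 / 5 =-321.60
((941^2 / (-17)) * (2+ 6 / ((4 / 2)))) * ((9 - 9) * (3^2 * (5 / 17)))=0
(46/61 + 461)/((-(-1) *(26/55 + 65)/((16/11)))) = 10.26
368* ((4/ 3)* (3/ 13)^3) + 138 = 316434/ 2197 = 144.03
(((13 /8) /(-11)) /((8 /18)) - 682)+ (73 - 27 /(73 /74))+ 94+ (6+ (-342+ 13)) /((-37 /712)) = 5393488047 /950752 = 5672.87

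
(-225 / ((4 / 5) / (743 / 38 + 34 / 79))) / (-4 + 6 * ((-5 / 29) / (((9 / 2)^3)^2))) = 346701678870375 / 246760701536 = 1405.01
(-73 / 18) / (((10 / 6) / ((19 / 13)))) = -1387 / 390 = -3.56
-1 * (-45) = 45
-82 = -82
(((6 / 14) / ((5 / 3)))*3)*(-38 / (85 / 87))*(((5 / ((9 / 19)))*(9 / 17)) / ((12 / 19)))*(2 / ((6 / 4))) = -3580398 / 10115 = -353.97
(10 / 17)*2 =20 / 17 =1.18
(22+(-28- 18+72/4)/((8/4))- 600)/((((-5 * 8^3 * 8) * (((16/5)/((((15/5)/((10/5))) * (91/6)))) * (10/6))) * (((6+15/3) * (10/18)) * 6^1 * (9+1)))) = 0.00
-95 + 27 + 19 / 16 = -1069 / 16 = -66.81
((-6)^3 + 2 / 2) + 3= -212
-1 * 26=-26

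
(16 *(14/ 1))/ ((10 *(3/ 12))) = 448/ 5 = 89.60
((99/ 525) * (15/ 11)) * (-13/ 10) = -117/ 350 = -0.33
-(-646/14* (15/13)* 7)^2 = -23474025/169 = -138899.56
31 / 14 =2.21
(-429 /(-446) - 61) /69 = -26777 /30774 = -0.87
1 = 1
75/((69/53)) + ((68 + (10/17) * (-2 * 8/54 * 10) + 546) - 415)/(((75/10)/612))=16719169/1035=16153.79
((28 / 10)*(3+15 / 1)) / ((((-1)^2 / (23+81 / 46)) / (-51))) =-7319214 / 115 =-63645.34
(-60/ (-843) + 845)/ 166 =237465/ 46646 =5.09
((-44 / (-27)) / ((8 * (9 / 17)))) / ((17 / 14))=77 / 243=0.32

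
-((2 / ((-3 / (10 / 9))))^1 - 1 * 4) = 128 / 27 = 4.74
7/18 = 0.39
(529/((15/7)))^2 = 13712209/225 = 60943.15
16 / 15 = 1.07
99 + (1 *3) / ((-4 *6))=791 / 8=98.88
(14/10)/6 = 7/30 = 0.23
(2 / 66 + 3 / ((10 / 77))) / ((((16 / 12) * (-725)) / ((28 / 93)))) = -53431 / 7416750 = -0.01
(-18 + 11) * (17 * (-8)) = 952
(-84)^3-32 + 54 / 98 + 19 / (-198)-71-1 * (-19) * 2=-5751040423 / 9702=-592768.54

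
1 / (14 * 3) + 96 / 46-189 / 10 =-40546 / 2415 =-16.79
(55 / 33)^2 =2.78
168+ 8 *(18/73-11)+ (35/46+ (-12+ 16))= 291251/3358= 86.73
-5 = -5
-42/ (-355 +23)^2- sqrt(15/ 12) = -1.12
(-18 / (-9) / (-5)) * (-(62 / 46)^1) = 62 / 115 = 0.54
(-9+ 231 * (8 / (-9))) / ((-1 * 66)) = 643 / 198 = 3.25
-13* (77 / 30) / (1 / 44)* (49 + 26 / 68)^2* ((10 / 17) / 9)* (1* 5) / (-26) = 11938638635 / 265302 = 45000.18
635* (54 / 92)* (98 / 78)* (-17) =-4760595 / 598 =-7960.86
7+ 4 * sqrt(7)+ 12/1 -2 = 4 * sqrt(7)+ 17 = 27.58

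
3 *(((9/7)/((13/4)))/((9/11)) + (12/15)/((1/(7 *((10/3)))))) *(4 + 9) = 5228/7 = 746.86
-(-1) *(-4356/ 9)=-484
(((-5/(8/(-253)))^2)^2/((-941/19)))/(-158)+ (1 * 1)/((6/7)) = 79894.22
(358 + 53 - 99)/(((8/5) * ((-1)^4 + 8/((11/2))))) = 715/9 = 79.44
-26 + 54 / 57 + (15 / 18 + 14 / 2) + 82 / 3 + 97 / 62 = 20636 / 1767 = 11.68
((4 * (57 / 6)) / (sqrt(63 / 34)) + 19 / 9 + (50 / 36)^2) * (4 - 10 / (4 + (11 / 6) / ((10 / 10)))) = 748 / 81 + 608 * sqrt(238) / 147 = 73.04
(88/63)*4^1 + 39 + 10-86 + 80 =3061/63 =48.59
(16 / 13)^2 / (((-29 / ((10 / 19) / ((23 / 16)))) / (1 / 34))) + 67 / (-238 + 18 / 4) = -4888441046 / 17003250043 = -0.29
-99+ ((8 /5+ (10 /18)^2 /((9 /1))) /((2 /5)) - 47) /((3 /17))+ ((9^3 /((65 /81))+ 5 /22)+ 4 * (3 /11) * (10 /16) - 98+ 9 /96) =23481502651 /50038560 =469.27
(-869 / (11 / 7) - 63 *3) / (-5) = 742 / 5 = 148.40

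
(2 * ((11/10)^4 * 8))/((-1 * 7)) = -14641/4375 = -3.35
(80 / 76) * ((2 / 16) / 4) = 5 / 152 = 0.03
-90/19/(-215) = 18/817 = 0.02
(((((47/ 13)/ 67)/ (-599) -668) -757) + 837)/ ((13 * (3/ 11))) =-3374543689/ 20347431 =-165.85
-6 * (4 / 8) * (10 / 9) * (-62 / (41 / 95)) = 478.86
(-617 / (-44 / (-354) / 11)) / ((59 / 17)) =-31467 / 2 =-15733.50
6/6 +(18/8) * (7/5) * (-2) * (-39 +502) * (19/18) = -61559/20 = -3077.95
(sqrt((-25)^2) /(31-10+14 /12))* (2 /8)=75 /266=0.28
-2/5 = -0.40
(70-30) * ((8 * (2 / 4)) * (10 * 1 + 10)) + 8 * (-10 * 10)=2400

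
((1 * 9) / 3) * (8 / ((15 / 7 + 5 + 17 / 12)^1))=2016 / 719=2.80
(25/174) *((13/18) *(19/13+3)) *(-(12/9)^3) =-800/729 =-1.10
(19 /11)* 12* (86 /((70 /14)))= 19608 /55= 356.51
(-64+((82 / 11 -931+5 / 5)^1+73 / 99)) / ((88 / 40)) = -487975 / 1089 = -448.09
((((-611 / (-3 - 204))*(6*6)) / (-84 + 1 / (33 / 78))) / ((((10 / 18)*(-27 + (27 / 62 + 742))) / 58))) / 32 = -54379611 / 9161494780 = -0.01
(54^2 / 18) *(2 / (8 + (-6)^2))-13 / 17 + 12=3478 / 187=18.60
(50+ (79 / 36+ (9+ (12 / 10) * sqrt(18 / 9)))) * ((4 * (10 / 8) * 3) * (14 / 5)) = 252 * sqrt(2) / 5+ 15421 / 6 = 2641.44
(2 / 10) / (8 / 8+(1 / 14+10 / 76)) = 133 / 800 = 0.17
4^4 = 256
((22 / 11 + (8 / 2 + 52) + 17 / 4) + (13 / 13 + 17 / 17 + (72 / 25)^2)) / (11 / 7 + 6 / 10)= 1269527 / 38000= 33.41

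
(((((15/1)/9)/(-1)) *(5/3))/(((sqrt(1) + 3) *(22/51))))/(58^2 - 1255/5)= -425/821832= -0.00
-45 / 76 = -0.59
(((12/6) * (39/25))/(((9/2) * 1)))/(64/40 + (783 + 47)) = 26/31185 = 0.00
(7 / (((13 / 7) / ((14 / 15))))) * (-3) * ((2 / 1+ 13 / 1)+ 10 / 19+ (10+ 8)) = -33614 / 95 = -353.83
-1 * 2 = -2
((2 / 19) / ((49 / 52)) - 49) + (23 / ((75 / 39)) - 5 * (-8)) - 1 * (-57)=1398169 / 23275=60.07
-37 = -37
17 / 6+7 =59 / 6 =9.83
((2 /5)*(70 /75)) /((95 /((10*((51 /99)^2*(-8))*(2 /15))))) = -0.01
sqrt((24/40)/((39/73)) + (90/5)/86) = 14 * sqrt(53105)/2795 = 1.15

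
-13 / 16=-0.81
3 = 3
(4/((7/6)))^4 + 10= 355786/2401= 148.18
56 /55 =1.02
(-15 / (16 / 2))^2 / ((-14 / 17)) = -3825 / 896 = -4.27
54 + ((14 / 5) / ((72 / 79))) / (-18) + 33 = 86.83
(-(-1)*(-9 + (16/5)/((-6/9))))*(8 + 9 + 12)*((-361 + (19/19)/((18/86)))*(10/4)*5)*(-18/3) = -10692010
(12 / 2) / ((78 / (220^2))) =48400 / 13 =3723.08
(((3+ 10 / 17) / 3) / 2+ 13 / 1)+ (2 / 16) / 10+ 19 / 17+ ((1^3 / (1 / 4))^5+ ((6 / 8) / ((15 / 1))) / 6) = 847609 / 816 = 1038.74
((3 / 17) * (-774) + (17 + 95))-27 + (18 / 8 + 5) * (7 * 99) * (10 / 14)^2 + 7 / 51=3587053 / 1428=2511.94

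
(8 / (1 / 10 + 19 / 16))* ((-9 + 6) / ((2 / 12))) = -11520 / 103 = -111.84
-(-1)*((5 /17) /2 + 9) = 311 /34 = 9.15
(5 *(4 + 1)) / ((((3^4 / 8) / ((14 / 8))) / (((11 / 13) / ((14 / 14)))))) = 3850 / 1053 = 3.66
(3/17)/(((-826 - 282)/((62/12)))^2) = 961/250443456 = 0.00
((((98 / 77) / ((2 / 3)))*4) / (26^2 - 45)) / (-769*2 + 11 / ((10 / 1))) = -280 / 35558743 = -0.00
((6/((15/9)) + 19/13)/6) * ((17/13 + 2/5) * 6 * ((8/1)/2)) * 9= 1314684/4225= 311.17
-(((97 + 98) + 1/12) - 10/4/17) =-39767/204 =-194.94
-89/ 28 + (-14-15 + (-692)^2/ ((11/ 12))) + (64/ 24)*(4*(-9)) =160858825/ 308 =522268.91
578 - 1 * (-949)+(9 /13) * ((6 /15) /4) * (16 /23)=2282937 /1495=1527.05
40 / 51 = 0.78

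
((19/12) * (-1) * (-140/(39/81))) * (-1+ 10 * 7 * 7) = 2926665/13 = 225128.08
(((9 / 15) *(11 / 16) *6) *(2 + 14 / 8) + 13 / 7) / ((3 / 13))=32435 / 672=48.27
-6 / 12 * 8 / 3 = -4 / 3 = -1.33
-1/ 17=-0.06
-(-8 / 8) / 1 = 1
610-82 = 528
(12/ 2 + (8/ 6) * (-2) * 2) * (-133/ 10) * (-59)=7847/ 15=523.13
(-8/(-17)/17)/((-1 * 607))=-8/175423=-0.00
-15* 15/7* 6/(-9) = 150/7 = 21.43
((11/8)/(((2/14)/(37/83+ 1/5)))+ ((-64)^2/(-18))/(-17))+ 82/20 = 1504913/63495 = 23.70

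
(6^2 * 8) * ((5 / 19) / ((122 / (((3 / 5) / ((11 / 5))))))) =2160 / 12749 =0.17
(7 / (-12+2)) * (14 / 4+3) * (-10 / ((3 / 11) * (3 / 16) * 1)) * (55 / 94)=220220 / 423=520.61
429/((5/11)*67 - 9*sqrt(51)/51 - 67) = -275638/23453 + 1331*sqrt(51)/23453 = -11.35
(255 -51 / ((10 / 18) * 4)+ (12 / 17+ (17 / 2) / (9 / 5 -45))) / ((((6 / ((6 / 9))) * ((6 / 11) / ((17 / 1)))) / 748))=17565897547 / 29160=602397.04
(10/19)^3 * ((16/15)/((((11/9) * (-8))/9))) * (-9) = 97200/75449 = 1.29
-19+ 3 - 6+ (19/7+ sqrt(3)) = -135/7+ sqrt(3) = -17.55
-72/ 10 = -7.20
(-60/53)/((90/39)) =-26/53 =-0.49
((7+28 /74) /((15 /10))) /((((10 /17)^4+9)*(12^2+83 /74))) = 0.00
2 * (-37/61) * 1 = -74/61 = -1.21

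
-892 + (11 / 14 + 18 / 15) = -62301 / 70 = -890.01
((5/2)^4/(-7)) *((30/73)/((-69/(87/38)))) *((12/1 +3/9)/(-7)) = -3353125/25010384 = -0.13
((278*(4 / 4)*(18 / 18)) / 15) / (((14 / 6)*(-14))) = -139 / 245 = -0.57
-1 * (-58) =58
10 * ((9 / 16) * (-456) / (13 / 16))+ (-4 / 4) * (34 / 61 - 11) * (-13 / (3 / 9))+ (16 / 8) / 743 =-2100012871 / 589199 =-3564.18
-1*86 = -86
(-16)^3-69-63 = -4228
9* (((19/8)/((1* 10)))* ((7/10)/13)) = 1197/10400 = 0.12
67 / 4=16.75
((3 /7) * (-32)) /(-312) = 4 /91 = 0.04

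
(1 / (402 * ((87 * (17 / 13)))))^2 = 169 / 353499215364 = 0.00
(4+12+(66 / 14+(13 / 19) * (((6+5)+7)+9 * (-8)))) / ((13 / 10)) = -21590 / 1729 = -12.49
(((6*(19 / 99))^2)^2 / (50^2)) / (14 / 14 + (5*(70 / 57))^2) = 188183524 / 10356137488125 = 0.00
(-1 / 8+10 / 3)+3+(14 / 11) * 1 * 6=3655 / 264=13.84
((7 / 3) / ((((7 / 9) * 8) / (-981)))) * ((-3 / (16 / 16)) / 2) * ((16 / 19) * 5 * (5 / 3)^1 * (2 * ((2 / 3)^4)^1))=87200 / 57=1529.82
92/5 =18.40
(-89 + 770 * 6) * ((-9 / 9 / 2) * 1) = -4531 / 2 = -2265.50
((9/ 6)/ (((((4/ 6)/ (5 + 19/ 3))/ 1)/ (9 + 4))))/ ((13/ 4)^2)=31.38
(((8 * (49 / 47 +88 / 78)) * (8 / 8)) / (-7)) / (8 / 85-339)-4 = -1475784748 / 369622617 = -3.99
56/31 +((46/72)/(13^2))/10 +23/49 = 210358817/92415960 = 2.28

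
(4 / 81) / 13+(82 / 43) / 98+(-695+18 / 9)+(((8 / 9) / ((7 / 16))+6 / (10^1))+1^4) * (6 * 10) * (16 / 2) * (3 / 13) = -644947754 / 2218671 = -290.69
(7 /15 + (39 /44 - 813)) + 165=-426787 /660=-646.65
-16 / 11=-1.45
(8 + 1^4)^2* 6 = 486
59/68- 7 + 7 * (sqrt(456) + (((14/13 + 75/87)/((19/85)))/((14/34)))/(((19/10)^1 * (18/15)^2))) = 3978481709/83291364 + 14 * sqrt(114) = 197.24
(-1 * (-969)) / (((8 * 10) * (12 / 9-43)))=-2907 / 10000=-0.29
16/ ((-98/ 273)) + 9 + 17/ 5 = -1126/ 35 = -32.17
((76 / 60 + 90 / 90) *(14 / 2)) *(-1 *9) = -714 / 5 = -142.80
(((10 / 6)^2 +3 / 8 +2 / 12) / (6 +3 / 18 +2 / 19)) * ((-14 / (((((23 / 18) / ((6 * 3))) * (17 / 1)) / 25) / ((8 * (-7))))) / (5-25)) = -24030972 / 55913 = -429.79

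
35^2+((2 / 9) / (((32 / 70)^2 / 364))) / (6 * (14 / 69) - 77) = 87480925 / 71712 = 1219.89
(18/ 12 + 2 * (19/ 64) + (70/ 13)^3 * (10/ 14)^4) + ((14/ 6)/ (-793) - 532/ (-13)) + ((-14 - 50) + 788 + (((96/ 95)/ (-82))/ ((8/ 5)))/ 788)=11162411798337721/ 13820789385312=807.65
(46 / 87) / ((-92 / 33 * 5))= -11 / 290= -0.04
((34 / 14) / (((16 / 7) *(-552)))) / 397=-17 / 3506304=-0.00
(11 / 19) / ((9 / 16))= 176 / 171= 1.03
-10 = -10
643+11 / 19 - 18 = 625.58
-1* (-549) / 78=183 / 26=7.04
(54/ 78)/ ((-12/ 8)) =-6/ 13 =-0.46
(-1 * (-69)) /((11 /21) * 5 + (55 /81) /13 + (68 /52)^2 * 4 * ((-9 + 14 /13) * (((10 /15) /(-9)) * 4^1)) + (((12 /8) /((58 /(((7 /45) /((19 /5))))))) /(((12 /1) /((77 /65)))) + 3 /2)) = 3788818422480 /1110803335333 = 3.41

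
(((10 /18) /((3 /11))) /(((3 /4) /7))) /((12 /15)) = 1925 /81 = 23.77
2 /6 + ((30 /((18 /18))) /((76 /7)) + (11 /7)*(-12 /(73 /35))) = -49471 /8322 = -5.94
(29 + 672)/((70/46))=16123/35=460.66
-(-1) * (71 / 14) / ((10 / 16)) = 8.11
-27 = -27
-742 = -742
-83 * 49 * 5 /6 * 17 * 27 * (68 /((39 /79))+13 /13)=-5611666935 /26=-215833343.65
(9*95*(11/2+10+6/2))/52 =31635/104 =304.18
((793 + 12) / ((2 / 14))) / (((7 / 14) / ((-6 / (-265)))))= 13524 / 53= 255.17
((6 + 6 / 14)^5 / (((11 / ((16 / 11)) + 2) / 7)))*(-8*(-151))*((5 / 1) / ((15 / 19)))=2509801200000 / 40817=61489114.83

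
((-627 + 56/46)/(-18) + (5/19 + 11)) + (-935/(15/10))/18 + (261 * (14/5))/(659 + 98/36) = 17572323101/1405378890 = 12.50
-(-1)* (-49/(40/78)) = -1911/20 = -95.55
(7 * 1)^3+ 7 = 350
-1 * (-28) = 28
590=590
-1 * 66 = -66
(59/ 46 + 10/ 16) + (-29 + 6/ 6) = -4801/ 184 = -26.09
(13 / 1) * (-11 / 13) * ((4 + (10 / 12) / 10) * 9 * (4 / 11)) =-147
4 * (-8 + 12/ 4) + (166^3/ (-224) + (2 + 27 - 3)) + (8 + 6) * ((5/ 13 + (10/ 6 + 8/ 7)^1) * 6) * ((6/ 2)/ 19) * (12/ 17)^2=-40761688229/ 1998724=-20393.86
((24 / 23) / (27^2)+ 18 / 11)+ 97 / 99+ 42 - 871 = -50805164 / 61479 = -826.38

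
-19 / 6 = -3.17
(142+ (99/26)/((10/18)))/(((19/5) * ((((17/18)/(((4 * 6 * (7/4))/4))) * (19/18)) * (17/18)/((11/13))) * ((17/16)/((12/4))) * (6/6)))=312834148704/299737217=1043.69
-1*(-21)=21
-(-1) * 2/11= 2/11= 0.18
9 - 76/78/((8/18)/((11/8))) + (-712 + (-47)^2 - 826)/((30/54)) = 1262337/1040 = 1213.79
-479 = -479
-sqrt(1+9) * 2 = -2 * sqrt(10) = -6.32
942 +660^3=287496942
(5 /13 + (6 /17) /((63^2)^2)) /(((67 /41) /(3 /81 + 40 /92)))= 5361809392973 /48283597360089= 0.11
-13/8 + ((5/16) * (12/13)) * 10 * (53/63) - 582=-1269337/2184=-581.20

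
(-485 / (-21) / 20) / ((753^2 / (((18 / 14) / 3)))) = 97 / 111133764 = 0.00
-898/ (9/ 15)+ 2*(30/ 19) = -85130/ 57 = -1493.51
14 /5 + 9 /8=157 /40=3.92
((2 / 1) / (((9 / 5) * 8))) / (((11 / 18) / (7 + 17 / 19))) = 375 / 209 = 1.79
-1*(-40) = 40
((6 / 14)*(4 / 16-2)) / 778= -3 / 3112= -0.00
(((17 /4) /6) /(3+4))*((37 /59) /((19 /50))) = 15725 /94164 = 0.17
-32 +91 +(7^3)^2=117708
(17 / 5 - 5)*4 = -32 / 5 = -6.40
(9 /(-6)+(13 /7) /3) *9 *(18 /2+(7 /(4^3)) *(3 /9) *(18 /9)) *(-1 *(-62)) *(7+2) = -8991333 /224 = -40139.88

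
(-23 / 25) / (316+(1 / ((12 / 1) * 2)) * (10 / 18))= -4968 / 1706525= -0.00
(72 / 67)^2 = 5184 / 4489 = 1.15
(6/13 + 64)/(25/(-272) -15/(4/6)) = -227936/79885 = -2.85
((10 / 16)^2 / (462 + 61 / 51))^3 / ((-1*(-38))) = 2072671875 / 131319333074749620224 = 0.00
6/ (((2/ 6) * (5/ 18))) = 324/ 5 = 64.80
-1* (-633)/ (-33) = -211/ 11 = -19.18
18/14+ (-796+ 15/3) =-5528/7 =-789.71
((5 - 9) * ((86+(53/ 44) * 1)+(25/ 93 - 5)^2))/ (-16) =41704613/ 1522224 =27.40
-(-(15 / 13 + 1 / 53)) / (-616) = -101 / 53053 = -0.00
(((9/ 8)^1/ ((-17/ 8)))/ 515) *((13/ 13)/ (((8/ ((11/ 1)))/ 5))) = -99/ 14008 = -0.01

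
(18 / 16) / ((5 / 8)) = 9 / 5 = 1.80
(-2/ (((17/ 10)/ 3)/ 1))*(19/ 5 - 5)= 72/ 17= 4.24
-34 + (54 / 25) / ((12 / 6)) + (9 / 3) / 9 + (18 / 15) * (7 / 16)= -19237 / 600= -32.06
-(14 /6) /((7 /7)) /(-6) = 7 /18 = 0.39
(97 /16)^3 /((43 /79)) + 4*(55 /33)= 416.03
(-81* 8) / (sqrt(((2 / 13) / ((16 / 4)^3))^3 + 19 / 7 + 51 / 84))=-1078272* sqrt(304631170298) / 1673797639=-355.56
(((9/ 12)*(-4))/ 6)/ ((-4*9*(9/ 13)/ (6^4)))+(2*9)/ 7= 200/ 7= 28.57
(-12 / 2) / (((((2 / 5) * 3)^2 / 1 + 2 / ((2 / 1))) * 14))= -75 / 427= -0.18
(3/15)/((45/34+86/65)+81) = 442/184859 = 0.00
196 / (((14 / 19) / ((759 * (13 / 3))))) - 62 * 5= 874564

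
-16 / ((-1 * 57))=0.28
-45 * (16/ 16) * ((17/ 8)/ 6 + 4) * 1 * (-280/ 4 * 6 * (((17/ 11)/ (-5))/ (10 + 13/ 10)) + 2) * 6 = -15857.22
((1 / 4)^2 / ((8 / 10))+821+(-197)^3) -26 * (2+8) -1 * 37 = -489270331 / 64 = -7644848.92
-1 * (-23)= 23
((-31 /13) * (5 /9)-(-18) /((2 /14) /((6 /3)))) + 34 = 33307 /117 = 284.68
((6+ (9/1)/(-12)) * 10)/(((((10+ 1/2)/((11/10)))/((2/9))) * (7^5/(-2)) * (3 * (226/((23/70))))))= -253/3589470990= -0.00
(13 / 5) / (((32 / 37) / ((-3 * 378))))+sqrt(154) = -272727 / 80+sqrt(154) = -3396.68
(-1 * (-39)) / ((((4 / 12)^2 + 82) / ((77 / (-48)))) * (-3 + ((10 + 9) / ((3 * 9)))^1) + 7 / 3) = 0.33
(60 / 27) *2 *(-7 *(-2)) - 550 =-4390 / 9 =-487.78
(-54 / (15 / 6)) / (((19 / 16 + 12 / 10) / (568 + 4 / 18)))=-981888 / 191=-5140.77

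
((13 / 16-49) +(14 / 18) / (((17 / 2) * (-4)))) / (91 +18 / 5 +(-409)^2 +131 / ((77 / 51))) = -45437315 / 157829930928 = -0.00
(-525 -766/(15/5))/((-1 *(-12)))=-2341/36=-65.03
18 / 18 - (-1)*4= 5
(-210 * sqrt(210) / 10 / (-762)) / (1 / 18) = 63 * sqrt(210) / 127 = 7.19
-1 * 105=-105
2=2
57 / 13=4.38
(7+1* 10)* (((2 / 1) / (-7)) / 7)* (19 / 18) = -0.73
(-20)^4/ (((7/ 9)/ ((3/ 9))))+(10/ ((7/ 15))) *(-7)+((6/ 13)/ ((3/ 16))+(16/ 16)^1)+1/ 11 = 68493406/ 1001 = 68424.98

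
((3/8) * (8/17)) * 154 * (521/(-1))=-240702/17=-14158.94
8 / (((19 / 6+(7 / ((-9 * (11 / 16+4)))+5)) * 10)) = 0.10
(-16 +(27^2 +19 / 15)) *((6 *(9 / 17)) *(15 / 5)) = 578556 / 85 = 6806.54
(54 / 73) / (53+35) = 27 / 3212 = 0.01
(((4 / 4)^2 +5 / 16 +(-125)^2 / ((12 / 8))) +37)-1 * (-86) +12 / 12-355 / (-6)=10601.15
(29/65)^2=841/4225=0.20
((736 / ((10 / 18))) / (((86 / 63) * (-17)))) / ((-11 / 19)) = 3964464 / 40205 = 98.61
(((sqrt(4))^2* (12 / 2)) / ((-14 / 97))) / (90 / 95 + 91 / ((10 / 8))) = -55290 / 24521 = -2.25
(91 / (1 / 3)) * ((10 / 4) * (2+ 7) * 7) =85995 / 2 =42997.50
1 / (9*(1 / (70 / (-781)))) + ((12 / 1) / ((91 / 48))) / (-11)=-374434 / 639639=-0.59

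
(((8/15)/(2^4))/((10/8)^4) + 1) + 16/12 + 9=106378/9375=11.35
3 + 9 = 12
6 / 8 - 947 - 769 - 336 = -8205 / 4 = -2051.25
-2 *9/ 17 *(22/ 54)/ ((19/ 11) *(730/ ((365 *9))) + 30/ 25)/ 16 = -0.02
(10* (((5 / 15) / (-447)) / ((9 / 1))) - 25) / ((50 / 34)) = -17.00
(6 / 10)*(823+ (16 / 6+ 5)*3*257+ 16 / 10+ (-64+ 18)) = 100344 / 25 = 4013.76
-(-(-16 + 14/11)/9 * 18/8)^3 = -531441/10648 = -49.91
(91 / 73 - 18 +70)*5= 19435 / 73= 266.23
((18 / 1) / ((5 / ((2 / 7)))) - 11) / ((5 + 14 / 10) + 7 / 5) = -349 / 273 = -1.28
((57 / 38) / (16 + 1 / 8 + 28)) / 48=1 / 1412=0.00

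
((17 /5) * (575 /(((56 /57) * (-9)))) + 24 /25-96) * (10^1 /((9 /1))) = -1327793 /3780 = -351.27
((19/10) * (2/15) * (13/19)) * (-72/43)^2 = 22464/46225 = 0.49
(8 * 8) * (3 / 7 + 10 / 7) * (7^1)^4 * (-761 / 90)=-108585568 / 45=-2413012.62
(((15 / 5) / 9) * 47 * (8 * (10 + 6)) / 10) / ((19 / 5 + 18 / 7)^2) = 736960 / 149187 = 4.94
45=45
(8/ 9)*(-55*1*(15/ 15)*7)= -3080/ 9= -342.22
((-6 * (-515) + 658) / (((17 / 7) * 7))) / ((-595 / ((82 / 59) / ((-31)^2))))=-307336 / 573510385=-0.00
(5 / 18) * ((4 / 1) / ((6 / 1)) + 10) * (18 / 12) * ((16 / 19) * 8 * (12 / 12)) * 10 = 51200 / 171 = 299.42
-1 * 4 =-4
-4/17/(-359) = 4/6103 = 0.00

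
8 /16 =1 /2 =0.50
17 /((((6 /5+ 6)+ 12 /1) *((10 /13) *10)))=221 /1920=0.12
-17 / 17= -1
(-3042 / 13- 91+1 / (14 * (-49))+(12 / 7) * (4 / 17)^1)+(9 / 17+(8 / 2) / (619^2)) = -324.07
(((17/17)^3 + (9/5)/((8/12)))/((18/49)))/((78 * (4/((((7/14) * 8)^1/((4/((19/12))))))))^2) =654493/2523156480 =0.00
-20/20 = -1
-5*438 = -2190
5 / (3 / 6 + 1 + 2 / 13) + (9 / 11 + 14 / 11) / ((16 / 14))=18363 / 3784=4.85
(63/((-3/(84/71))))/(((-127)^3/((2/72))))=49/145435193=0.00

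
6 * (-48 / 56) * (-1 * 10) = 360 / 7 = 51.43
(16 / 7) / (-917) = -16 / 6419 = -0.00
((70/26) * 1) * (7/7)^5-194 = -2487/13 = -191.31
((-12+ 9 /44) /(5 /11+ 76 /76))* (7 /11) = -3633 /704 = -5.16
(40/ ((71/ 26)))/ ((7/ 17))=17680/ 497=35.57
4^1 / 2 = 2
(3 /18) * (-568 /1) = -284 /3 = -94.67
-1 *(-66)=66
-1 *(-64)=64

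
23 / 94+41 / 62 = 1320 / 1457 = 0.91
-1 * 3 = -3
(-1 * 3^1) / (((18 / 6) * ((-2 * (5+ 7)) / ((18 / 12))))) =1 / 16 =0.06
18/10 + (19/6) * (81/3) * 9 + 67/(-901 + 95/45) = 3119607/4045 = 771.23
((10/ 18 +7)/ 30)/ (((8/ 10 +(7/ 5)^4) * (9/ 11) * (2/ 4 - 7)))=-93500/ 9164259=-0.01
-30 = -30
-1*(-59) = 59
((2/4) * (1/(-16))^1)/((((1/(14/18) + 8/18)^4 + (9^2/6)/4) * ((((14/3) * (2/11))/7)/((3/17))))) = -1559543139/422849903920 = -0.00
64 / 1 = 64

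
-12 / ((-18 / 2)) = 4 / 3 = 1.33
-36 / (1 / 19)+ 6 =-678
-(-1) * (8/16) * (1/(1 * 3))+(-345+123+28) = -1163/6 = -193.83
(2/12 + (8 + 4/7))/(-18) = -367/756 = -0.49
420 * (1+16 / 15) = 868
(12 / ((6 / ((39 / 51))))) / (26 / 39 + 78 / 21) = 273 / 782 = 0.35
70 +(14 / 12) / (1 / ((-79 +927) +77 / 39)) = 248423 / 234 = 1061.64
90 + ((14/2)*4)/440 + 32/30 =91.13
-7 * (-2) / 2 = 7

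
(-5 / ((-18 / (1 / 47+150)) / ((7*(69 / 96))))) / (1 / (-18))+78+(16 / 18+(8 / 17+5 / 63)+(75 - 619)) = -6827362585 / 1610784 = -4238.53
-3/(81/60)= -20/9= -2.22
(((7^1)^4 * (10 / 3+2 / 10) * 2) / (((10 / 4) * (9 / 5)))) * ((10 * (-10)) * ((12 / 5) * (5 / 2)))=-2262275.56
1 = 1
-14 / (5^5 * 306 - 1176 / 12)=-7 / 478076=-0.00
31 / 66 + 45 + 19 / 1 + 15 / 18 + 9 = 2452 / 33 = 74.30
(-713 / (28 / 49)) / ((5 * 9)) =-4991 / 180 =-27.73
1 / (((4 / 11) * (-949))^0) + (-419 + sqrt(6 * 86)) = -418 + 2 * sqrt(129) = -395.28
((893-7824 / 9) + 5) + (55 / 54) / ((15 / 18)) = 269 / 9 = 29.89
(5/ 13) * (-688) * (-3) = 10320/ 13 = 793.85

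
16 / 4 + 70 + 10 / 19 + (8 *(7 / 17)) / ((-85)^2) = 74.53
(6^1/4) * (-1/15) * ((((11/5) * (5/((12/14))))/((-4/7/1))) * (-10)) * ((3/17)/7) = -77/136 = -0.57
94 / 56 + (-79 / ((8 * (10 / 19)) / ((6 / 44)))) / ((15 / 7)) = 29851 / 61600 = 0.48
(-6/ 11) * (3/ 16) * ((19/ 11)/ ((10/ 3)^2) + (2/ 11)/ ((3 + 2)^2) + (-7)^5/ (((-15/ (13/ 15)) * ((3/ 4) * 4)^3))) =-3.69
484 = 484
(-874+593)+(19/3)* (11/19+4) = -252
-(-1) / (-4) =-1 / 4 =-0.25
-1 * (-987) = 987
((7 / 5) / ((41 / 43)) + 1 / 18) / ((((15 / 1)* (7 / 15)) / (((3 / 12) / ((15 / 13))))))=73099 / 1549800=0.05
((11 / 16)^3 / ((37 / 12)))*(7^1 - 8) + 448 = 16969831 / 37888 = 447.89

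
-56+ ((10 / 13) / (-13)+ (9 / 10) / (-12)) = -379467 / 6760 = -56.13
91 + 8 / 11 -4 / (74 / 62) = 35969 / 407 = 88.38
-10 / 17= -0.59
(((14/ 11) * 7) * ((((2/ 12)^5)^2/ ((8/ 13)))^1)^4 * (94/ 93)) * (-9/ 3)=-65775983/ 4667715213051610436744239593484713984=-0.00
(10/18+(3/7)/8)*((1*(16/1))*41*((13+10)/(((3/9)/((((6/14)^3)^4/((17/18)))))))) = 1846232411292/1647113176919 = 1.12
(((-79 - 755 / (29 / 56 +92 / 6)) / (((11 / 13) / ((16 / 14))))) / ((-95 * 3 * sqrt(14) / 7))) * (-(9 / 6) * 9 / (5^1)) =-78908778 * sqrt(14) / 97399225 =-3.03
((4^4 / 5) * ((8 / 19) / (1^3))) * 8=172.46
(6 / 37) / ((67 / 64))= 384 / 2479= 0.15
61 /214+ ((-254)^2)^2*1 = 890735250845 /214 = 4162314256.29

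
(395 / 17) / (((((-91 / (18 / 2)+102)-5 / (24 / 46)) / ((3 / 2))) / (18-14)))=85320 / 50371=1.69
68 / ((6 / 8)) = 272 / 3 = 90.67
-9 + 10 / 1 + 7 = 8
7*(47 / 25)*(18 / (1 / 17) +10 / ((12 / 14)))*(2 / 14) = 44791 / 75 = 597.21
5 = 5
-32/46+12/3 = 76/23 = 3.30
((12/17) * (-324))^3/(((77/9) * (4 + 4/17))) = -7346640384/22253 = -330141.57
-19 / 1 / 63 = -19 / 63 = -0.30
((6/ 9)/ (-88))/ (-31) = 1/ 4092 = 0.00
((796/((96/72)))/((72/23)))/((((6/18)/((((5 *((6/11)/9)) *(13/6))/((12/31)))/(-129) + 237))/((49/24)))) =8145305823557/29424384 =276821.63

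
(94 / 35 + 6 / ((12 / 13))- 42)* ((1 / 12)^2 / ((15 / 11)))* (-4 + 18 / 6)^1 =25267 / 151200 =0.17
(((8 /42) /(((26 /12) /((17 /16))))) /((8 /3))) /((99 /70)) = 85 /3432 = 0.02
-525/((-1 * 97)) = 525/97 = 5.41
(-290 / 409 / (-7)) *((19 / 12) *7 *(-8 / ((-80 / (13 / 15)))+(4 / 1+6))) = 833663 / 73620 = 11.32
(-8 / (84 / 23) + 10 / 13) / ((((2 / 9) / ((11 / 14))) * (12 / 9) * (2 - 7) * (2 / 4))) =9603 / 6370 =1.51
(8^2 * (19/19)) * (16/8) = 128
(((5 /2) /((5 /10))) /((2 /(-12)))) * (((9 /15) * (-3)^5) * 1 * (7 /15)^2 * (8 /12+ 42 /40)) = 408807 /250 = 1635.23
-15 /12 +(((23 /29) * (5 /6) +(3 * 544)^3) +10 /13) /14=4916126693633 /15834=310479139.42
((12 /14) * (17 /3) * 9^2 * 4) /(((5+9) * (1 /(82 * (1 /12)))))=37638 /49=768.12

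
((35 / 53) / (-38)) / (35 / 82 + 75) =-287 / 1245659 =-0.00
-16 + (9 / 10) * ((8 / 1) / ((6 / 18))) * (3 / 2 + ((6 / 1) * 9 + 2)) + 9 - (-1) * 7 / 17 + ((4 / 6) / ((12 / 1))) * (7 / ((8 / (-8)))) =377917 / 306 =1235.02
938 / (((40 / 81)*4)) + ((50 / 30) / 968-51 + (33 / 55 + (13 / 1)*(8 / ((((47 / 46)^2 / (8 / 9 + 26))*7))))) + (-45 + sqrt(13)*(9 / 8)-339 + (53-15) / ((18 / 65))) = 9*sqrt(13) / 8 + 83875669861 / 149681840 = 564.42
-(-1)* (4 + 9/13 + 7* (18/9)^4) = 1517/13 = 116.69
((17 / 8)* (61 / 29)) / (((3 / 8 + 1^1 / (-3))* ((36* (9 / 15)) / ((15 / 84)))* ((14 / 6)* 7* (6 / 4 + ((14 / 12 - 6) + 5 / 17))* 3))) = -88145 / 14801136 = -0.01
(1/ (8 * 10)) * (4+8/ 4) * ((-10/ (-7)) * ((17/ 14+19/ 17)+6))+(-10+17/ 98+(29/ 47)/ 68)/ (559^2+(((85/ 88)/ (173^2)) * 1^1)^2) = 606038081492733610189723/ 678900641310904457303992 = 0.89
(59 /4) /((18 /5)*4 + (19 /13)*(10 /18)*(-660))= -0.03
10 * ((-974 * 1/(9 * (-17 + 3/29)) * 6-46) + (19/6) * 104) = 157664/49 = 3217.63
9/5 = 1.80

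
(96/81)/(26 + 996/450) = 200/4761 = 0.04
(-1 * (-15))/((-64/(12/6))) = -15/32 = -0.47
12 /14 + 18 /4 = 75 /14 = 5.36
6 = 6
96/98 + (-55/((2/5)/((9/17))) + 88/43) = -4998041/71638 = -69.77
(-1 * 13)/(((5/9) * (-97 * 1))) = 117/485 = 0.24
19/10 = 1.90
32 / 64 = 0.50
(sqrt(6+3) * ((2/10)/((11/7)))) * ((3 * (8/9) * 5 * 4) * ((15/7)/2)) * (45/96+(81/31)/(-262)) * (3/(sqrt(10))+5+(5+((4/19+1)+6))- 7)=111.70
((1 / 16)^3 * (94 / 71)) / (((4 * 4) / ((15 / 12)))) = 235 / 9306112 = 0.00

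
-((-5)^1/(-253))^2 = -25/64009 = -0.00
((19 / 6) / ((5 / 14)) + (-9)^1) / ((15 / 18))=-4 / 25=-0.16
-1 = -1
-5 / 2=-2.50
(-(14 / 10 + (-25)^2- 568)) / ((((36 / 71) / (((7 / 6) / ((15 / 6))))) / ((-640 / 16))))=290248 / 135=2149.99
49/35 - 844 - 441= -6418/5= -1283.60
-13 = -13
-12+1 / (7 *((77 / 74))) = -6394 / 539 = -11.86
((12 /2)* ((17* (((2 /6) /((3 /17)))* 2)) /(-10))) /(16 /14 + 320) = -2023 /16860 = -0.12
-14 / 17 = -0.82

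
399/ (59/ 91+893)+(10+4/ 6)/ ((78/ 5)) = 10753913/ 9514674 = 1.13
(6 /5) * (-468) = -2808 /5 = -561.60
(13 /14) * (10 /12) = 65 /84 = 0.77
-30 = -30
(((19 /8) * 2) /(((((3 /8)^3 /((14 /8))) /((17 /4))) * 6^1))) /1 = 9044 /81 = 111.65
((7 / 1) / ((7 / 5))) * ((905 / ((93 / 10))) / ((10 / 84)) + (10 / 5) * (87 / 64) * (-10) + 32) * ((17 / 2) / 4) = 34665295 / 3968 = 8736.21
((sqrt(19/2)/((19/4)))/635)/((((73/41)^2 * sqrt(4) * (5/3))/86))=0.01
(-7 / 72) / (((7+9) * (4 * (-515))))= 7 / 2373120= 0.00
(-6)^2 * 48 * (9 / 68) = 3888 / 17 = 228.71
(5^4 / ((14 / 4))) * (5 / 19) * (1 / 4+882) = 41459.12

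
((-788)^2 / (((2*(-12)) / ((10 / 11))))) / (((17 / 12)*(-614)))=1552360 / 57409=27.04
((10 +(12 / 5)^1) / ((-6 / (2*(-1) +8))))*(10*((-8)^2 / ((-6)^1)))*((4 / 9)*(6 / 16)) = 1984 / 9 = 220.44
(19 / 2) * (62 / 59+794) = 445626 / 59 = 7552.98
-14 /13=-1.08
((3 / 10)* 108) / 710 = 81 / 1775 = 0.05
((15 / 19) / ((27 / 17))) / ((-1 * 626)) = -85 / 107046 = -0.00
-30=-30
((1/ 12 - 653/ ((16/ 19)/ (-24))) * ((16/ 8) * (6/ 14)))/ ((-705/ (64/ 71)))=-7146464/ 350385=-20.40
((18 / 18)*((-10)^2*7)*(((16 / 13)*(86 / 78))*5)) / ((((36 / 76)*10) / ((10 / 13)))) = 45752000 / 59319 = 771.29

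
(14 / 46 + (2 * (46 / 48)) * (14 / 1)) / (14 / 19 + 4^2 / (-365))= 25971575 / 663228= 39.16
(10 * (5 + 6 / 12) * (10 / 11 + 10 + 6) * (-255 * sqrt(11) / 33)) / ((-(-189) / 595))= -2239750 * sqrt(11) / 99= -75034.45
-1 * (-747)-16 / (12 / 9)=735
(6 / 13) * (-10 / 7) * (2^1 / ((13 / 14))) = -240 / 169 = -1.42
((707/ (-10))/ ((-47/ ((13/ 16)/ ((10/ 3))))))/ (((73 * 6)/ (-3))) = -27573/ 10979200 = -0.00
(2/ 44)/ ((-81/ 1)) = -1/ 1782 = -0.00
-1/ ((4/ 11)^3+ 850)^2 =-1771561/ 1280097639396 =-0.00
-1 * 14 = -14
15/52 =0.29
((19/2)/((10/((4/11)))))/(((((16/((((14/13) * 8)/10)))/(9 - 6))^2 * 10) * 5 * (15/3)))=8379/232375000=0.00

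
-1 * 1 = -1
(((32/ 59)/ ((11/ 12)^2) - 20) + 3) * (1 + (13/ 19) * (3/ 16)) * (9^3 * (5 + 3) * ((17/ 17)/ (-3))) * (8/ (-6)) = -47829.26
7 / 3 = 2.33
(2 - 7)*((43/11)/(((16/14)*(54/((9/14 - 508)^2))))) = -10847310935/133056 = -81524.40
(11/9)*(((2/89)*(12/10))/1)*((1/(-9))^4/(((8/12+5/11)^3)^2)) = 0.00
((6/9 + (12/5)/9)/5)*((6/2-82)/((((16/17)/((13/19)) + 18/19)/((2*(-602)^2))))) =-1683038241976/365775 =-4601293.81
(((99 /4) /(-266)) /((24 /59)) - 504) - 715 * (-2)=7880165 /8512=925.77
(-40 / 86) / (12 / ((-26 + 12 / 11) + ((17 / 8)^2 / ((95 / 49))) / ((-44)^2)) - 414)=0.00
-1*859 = -859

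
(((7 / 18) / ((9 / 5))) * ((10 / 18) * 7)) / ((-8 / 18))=-1225 / 648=-1.89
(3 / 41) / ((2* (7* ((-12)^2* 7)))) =1 / 192864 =0.00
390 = 390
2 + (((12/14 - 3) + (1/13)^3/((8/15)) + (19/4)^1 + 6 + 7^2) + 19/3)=65.94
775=775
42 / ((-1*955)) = -0.04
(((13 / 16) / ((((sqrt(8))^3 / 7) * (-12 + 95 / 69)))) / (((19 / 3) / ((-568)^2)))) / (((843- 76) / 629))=-4594473261 * sqrt(2) / 6573544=-988.44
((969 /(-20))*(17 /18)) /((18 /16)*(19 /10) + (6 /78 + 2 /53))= -7566598 /372417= -20.32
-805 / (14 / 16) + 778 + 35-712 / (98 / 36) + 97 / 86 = -1548321 / 4214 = -367.42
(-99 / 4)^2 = 9801 / 16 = 612.56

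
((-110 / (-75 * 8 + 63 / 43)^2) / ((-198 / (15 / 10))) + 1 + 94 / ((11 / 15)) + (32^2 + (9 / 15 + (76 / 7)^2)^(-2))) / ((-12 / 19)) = -1825.87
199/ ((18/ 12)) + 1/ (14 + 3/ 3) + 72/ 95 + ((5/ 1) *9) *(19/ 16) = 170479/ 912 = 186.93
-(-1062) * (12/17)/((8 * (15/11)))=5841/85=68.72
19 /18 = 1.06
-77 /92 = -0.84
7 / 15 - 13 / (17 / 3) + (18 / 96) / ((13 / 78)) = -1433 / 2040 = -0.70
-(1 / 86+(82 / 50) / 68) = -2613 / 73100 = -0.04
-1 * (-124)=124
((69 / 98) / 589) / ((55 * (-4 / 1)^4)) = 69 / 812725760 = 0.00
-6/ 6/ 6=-1/ 6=-0.17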